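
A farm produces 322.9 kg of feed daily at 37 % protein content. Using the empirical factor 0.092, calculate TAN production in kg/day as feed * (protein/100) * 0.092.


Protein in feed = 322.9 * 37/100 = 119.473 kg/day
TAN = protein * 0.092 = 119.473 * 0.092 = 10.991516 kg/day

10.991516 kg/day


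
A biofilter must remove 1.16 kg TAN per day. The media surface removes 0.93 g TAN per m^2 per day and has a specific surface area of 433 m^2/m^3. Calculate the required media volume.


A = 1.16*1000 / 0.93 = 1247.3118 m^2
V = 1247.3118 / 433 = 2.88063

2.88063 m^3


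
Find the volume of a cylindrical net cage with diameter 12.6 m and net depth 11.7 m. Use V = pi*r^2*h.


r = d/2 = 12.6/2 = 6.3 m
Base area = pi*r^2 = pi*6.3^2 = 124.68981 m^2
Volume = 124.68981 * 11.7 = 1458.87 m^3

1458.87 m^3


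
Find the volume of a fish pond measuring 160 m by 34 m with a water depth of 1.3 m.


Base area = L * W = 160 * 34 = 5440 m^2
Volume = area * depth = 5440 * 1.3 = 7072 m^3

7072 m^3


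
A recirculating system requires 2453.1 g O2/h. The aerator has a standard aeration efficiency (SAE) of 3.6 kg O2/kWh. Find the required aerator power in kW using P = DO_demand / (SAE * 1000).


SAE in g O2/kWh = 3.6 * 1000 = 3600 g/kWh
P = DO_demand / SAE_g = 2453.1 / 3600 = 0.681417 kW

0.681417 kW


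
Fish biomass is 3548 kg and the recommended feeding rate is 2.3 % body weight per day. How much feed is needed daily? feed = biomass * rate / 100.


Feeding rate fraction = 2.3% / 100 = 0.023
Daily feed = 3548 kg * 0.023 = 81.604 kg/day

81.604 kg/day


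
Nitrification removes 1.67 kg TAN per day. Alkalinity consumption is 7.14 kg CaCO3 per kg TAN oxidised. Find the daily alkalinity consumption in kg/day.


Alkalinity factor: 7.14 kg CaCO3 consumed per kg TAN nitrified
alk = 1.67 kg TAN * 7.14 = 11.9238 kg CaCO3/day

11.9238 kg CaCO3/day


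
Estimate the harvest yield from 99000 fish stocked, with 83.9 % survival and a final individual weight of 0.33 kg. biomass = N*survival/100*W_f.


Survivors = 99000 * 83.9/100 = 83061 fish
Harvest biomass = survivors * W_f = 83061 * 0.33 = 27410.13 kg

27410.13 kg


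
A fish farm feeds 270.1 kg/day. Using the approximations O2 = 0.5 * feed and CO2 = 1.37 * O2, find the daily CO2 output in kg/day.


O2 = 270.1 * 0.5 = 135.05
CO2 = 135.05 * 1.37 = 185.0185

185.0185 kg/day


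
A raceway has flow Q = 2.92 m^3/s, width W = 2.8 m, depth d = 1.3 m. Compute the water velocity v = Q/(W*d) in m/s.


Cross-sectional area = W * d = 2.8 * 1.3 = 3.64 m^2
Velocity = Q / A = 2.92 / 3.64 = 0.802198 m/s

0.802198 m/s


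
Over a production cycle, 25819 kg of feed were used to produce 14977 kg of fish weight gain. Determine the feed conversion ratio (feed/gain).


FCR = feed consumed / weight gained
FCR = 25819 kg / 14977 kg = 1.72391

1.72391


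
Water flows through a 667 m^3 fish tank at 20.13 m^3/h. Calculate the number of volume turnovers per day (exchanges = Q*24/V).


Daily flow volume = 20.13 m^3/h * 24 h = 483.12 m^3/day
Exchanges = daily flow / tank volume = 483.12 / 667 = 0.724318 exchanges/day

0.724318 exchanges/day


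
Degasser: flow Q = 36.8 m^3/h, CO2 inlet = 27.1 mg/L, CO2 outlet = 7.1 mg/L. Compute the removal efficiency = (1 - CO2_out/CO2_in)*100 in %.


CO2_out / CO2_in = 7.1 / 27.1 = 0.26199262
Fraction remaining = 0.26199262
efficiency = (1 - 0.26199262) * 100 = 73.8007 %

73.8007 %


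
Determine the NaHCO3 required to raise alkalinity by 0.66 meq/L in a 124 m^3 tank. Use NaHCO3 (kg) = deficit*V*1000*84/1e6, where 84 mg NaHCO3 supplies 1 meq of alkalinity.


Tank volume in L = 124 m^3 * 1000 = 124000 L
Total meq required = 0.66 meq/L * 124000 L = 81840 meq
NaHCO3 mass = 81840 meq * 84 mg/meq / 1e6 = 6.87456 kg

6.87456 kg


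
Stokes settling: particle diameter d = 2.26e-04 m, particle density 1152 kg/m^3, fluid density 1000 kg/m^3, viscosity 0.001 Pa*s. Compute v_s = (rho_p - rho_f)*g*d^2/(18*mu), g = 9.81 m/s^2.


Density difference: rho_p - rho_f = 1152 - 1000 = 152 kg/m^3
d^2 = (2.26e-04)^2 = 5.1076e-08 m^2
Numerator = (rho_p - rho_f) * g * d^2 = 152 * 9.81 * 5.1076e-08 = 7.6160445e-05
Denominator = 18 * mu = 18 * 0.001 = 0.018
v_s = 7.6160445e-05 / 0.018 = 0.00423114 m/s
Check: Re = rho_f * v_s * d / mu = 1000 * 0.00423114 * 2.26e-04 / 0.001 = 0.956 < 1, so Stokes' law applies.

0.00423114 m/s


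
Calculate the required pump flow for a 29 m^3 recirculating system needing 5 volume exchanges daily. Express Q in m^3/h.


Daily recirculation volume = 29 m^3 * 5 = 145 m^3/day
Flow rate Q = daily volume / 24 h = 145 / 24 = 6.04167 m^3/h

6.04167 m^3/h


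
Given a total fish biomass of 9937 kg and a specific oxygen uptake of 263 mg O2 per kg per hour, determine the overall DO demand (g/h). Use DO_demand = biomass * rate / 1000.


Total O2 consumption (mg/h) = 9937 kg * 263 mg/(kg*h) = 2613431 mg/h
Convert to g/h: 2613431 / 1000 = 2613.431 g/h

2613.431 g/h


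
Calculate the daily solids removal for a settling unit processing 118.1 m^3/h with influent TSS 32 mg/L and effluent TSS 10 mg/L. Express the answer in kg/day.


Concentration drop: TSS_in - TSS_out = 32 - 10 = 22 mg/L
Hourly solids removed = Q * dTSS = 118.1 m^3/h * 22 mg/L = 2598.2 g/h  (m^3/h * mg/L = g/h)
Daily solids removed = 2598.2 * 24 = 62356.8 g/day
Convert g to kg: 62356.8 / 1000 = 62.3568 kg/day

62.3568 kg/day


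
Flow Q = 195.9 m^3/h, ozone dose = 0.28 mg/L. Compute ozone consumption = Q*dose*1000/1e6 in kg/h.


O3 demand (mg/h) = Q * dose * 1000 = 195.9 * 0.28 * 1000 = 54852 mg/h
Convert mg to kg: 54852 / 1e6 = 0.054852 kg/h

0.054852 kg/h


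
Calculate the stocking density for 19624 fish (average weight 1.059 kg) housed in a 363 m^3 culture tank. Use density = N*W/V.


Total biomass = 19624 fish * 1.059 kg = 20781.816 kg
Density = total biomass / volume = 20781.816 / 363 = 57.2502 kg/m^3

57.2502 kg/m^3


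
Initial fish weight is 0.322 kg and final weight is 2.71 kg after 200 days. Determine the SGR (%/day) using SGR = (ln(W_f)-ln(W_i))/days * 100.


ln(W_f) = ln(2.71) = 0.99694863
ln(W_i) = ln(0.322) = -1.1332037
ln(W_f) - ln(W_i) = 0.99694863 - -1.1332037 = 2.1301523
SGR = 2.1301523 / 200 * 100 = 1.06508 %/day

1.06508 %/day


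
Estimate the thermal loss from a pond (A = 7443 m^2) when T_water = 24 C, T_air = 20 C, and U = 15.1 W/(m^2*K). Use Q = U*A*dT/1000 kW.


Temperature difference dT = 24 - 20 = 4 K
Heat loss (W) = U * A * dT = 15.1 * 7443 * 4 = 449557.2 W
Convert to kW: 449557.2 / 1000 = 449.5572 kW

449.5572 kW


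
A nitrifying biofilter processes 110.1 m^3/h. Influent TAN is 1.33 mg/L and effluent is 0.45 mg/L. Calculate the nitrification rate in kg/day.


Concentration drop: TAN_in - TAN_out = 1.33 - 0.45 = 0.88 mg/L
Hourly TAN removed = Q * dTAN = 110.1 m^3/h * 0.88 mg/L = 96.888 g/h  (m^3/h * mg/L = g/h)
Daily TAN removed = 96.888 * 24 = 2325.312 g/day
Convert to kg/day: 2325.312 / 1000 = 2.325312 kg/day

2.325312 kg/day


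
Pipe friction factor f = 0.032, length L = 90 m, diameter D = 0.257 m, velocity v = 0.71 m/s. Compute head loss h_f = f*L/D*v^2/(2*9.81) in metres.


v^2 = 0.71^2 = 0.5041 m^2/s^2
L/D = 90/0.257 = 350.19455
h_f = f*(L/D)*v^2/(2g) = 0.032 * 350.19455 * 0.5041 / 19.62 = 0.287923 m

0.287923 m


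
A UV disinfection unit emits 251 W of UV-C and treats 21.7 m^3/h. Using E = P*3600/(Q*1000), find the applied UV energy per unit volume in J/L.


Energy delivered per hour = 251 W * 3600 s = 903600 J/h
Volume treated per hour = 21.7 m^3/h * 1000 = 21700 L/h
dose = 903600 / 21700 = 41.6406 J/L

41.6406 J/L


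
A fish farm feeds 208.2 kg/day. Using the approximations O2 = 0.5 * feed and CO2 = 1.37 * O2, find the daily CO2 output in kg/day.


O2 = 208.2 * 0.5 = 104.1
CO2 = 104.1 * 1.37 = 142.617

142.617 kg/day


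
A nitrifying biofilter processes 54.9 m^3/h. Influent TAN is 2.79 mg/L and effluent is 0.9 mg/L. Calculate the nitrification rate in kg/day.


Concentration drop: TAN_in - TAN_out = 2.79 - 0.9 = 1.89 mg/L
Hourly TAN removed = Q * dTAN = 54.9 m^3/h * 1.89 mg/L = 103.761 g/h  (m^3/h * mg/L = g/h)
Daily TAN removed = 103.761 * 24 = 2490.264 g/day
Convert to kg/day: 2490.264 / 1000 = 2.490264 kg/day

2.490264 kg/day


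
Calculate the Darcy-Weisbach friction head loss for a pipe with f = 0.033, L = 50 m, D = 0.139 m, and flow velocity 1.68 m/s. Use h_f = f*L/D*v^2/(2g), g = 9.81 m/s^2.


v^2 = 1.68^2 = 2.8224 m^2/s^2
L/D = 50/0.139 = 359.71223
h_f = f*(L/D)*v^2/(2g) = 0.033 * 359.71223 * 2.8224 / 19.62 = 1.70761 m

1.70761 m


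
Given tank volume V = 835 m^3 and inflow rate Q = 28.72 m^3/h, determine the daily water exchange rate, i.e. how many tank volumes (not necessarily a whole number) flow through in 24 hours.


Daily flow volume = 28.72 m^3/h * 24 h = 689.28 m^3/day
Exchanges = daily flow / tank volume = 689.28 / 835 = 0.825485 exchanges/day

0.825485 exchanges/day


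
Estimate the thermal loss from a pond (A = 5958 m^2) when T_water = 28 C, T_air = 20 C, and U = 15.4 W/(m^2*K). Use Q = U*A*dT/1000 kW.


Temperature difference dT = 28 - 20 = 8 K
Heat loss (W) = U * A * dT = 15.4 * 5958 * 8 = 734025.6 W
Convert to kW: 734025.6 / 1000 = 734.0256 kW

734.0256 kW


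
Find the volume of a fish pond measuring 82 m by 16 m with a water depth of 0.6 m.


Base area = L * W = 82 * 16 = 1312 m^2
Volume = area * depth = 1312 * 0.6 = 787.2 m^3

787.2 m^3


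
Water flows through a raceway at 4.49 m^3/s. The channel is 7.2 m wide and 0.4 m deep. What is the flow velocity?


Cross-sectional area = W * d = 7.2 * 0.4 = 2.88 m^2
Velocity = Q / A = 4.49 / 2.88 = 1.55903 m/s

1.55903 m/s


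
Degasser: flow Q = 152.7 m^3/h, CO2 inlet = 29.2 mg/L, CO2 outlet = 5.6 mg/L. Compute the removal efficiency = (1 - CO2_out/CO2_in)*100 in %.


CO2_out / CO2_in = 5.6 / 29.2 = 0.19178082
Fraction remaining = 0.19178082
efficiency = (1 - 0.19178082) * 100 = 80.8219 %

80.8219 %


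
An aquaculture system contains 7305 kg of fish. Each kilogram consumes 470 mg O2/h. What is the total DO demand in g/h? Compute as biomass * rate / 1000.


Total O2 consumption (mg/h) = 7305 kg * 470 mg/(kg*h) = 3433350 mg/h
Convert to g/h: 3433350 / 1000 = 3433.35 g/h

3433.35 g/h


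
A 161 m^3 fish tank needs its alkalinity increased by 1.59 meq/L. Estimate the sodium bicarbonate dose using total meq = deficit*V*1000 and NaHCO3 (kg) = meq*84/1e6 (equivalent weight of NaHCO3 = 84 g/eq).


Tank volume in L = 161 m^3 * 1000 = 161000 L
Total meq required = 1.59 meq/L * 161000 L = 255990 meq
NaHCO3 mass = 255990 meq * 84 mg/meq / 1e6 = 21.5032 kg

21.5032 kg


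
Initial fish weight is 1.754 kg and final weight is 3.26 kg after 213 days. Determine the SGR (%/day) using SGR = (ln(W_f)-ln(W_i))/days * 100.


ln(W_f) = ln(3.26) = 1.1817272
ln(W_i) = ln(1.754) = 0.56189889
ln(W_f) - ln(W_i) = 1.1817272 - 0.56189889 = 0.61982831
SGR = 0.61982831 / 213 * 100 = 0.290999 %/day

0.290999 %/day


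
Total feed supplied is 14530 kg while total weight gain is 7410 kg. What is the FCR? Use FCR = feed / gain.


FCR = feed consumed / weight gained
FCR = 14530 kg / 7410 kg = 1.96086

1.96086


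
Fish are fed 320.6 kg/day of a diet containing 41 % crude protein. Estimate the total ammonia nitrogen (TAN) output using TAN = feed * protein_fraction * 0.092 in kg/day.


Protein in feed = 320.6 * 41/100 = 131.446 kg/day
TAN = protein * 0.092 = 131.446 * 0.092 = 12.093032 kg/day

12.093032 kg/day


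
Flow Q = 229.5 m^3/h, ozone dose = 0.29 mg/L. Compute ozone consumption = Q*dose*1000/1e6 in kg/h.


O3 demand (mg/h) = Q * dose * 1000 = 229.5 * 0.29 * 1000 = 66555 mg/h
Convert mg to kg: 66555 / 1e6 = 0.066555 kg/h

0.066555 kg/h


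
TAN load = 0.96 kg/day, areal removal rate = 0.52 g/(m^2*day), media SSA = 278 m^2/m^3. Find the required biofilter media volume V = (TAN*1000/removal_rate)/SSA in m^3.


A = 0.96*1000 / 0.52 = 1846.1538 m^2
V = 1846.1538 / 278 = 6.64084

6.64084 m^3


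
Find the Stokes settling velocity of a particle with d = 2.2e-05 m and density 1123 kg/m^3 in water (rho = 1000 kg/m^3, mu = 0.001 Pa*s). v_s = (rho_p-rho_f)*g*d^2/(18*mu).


Density difference: rho_p - rho_f = 1123 - 1000 = 123 kg/m^3
d^2 = (2.2e-05)^2 = 4.84e-10 m^2
Numerator = (rho_p - rho_f) * g * d^2 = 123 * 9.81 * 4.84e-10 = 5.8400892e-07
Denominator = 18 * mu = 18 * 0.001 = 0.018
v_s = 5.8400892e-07 / 0.018 = 3.24449e-05 m/s
Check: Re = rho_f * v_s * d / mu = 1000 * 3.24449e-05 * 2.2e-05 / 0.001 = 7.14e-04 < 1, so Stokes' law applies.

3.24449e-05 m/s


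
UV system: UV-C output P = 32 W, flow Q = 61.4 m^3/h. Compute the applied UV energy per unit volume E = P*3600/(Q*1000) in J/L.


Energy delivered per hour = 32 W * 3600 s = 115200 J/h
Volume treated per hour = 61.4 m^3/h * 1000 = 61400 L/h
dose = 115200 / 61400 = 1.87622 J/L

1.87622 J/L


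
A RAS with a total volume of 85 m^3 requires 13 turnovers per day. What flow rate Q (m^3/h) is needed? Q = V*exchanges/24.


Daily recirculation volume = 85 m^3 * 13 = 1105 m^3/day
Flow rate Q = daily volume / 24 h = 1105 / 24 = 46.0417 m^3/h

46.0417 m^3/h


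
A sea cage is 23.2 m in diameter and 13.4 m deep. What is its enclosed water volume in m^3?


r = d/2 = 23.2/2 = 11.6 m
Base area = pi*r^2 = pi*11.6^2 = 422.73271 m^2
Volume = 422.73271 * 13.4 = 5664.62 m^3

5664.62 m^3


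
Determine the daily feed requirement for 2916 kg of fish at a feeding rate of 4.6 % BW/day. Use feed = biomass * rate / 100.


Feeding rate fraction = 4.6% / 100 = 0.046
Daily feed = 2916 kg * 0.046 = 134.136 kg/day

134.136 kg/day


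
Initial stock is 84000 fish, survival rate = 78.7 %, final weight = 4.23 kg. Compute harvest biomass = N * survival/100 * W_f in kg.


Survivors = 84000 * 78.7/100 = 66108 fish
Harvest biomass = survivors * W_f = 66108 * 4.23 = 279636.84 kg

279636.84 kg


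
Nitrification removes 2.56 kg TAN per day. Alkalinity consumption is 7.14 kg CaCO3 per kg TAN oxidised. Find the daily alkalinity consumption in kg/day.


Alkalinity factor: 7.14 kg CaCO3 consumed per kg TAN nitrified
alk = 2.56 kg TAN * 7.14 = 18.2784 kg CaCO3/day

18.2784 kg CaCO3/day


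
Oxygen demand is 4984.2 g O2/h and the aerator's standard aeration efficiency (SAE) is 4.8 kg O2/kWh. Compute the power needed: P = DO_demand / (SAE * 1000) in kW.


SAE in g O2/kWh = 4.8 * 1000 = 4800 g/kWh
P = DO_demand / SAE_g = 4984.2 / 4800 = 1.03838 kW

1.03838 kW


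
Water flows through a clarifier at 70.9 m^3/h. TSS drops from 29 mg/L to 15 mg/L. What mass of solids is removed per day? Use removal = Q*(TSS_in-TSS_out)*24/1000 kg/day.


Concentration drop: TSS_in - TSS_out = 29 - 15 = 14 mg/L
Hourly solids removed = Q * dTSS = 70.9 m^3/h * 14 mg/L = 992.6 g/h  (m^3/h * mg/L = g/h)
Daily solids removed = 992.6 * 24 = 23822.4 g/day
Convert g to kg: 23822.4 / 1000 = 23.8224 kg/day

23.8224 kg/day


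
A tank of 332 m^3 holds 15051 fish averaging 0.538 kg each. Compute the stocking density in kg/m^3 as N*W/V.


Total biomass = 15051 fish * 0.538 kg = 8097.438 kg
Density = total biomass / volume = 8097.438 / 332 = 24.3899 kg/m^3

24.3899 kg/m^3


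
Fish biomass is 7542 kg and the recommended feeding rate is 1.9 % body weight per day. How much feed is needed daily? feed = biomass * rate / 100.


Feeding rate fraction = 1.9% / 100 = 0.019
Daily feed = 7542 kg * 0.019 = 143.298 kg/day

143.298 kg/day


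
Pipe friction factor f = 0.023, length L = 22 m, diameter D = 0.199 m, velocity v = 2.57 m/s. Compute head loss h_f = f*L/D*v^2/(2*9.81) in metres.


v^2 = 2.57^2 = 6.6049 m^2/s^2
L/D = 22/0.199 = 110.55276
h_f = f*(L/D)*v^2/(2g) = 0.023 * 110.55276 * 6.6049 / 19.62 = 0.855982 m

0.855982 m


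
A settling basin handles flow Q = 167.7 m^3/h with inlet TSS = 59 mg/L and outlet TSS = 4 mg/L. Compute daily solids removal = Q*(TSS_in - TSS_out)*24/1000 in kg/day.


Concentration drop: TSS_in - TSS_out = 59 - 4 = 55 mg/L
Hourly solids removed = Q * dTSS = 167.7 m^3/h * 55 mg/L = 9223.5 g/h  (m^3/h * mg/L = g/h)
Daily solids removed = 9223.5 * 24 = 221364 g/day
Convert g to kg: 221364 / 1000 = 221.364 kg/day

221.364 kg/day


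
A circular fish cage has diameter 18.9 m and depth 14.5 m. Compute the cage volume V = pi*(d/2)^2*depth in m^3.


r = d/2 = 18.9/2 = 9.45 m
Base area = pi*r^2 = pi*9.45^2 = 280.55208 m^2
Volume = 280.55208 * 14.5 = 4068.01 m^3

4068.01 m^3


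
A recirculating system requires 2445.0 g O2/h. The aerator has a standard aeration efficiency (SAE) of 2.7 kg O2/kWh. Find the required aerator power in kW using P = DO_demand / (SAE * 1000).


SAE in g O2/kWh = 2.7 * 1000 = 2700 g/kWh
P = DO_demand / SAE_g = 2445.0 / 2700 = 0.905556 kW

0.905556 kW


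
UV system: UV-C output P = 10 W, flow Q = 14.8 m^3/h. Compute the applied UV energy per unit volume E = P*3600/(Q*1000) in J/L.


Energy delivered per hour = 10 W * 3600 s = 36000 J/h
Volume treated per hour = 14.8 m^3/h * 1000 = 14800 L/h
dose = 36000 / 14800 = 2.43243 J/L

2.43243 J/L


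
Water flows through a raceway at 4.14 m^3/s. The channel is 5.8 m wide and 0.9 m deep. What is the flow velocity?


Cross-sectional area = W * d = 5.8 * 0.9 = 5.22 m^2
Velocity = Q / A = 4.14 / 5.22 = 0.793103 m/s

0.793103 m/s


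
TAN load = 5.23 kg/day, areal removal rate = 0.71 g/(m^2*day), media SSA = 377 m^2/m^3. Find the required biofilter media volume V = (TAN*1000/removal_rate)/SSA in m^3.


A = 5.23*1000 / 0.71 = 7366.1972 m^2
V = 7366.1972 / 377 = 19.539

19.539 m^3


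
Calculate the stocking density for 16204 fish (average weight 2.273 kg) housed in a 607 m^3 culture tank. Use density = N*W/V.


Total biomass = 16204 fish * 2.273 kg = 36831.692 kg
Density = total biomass / volume = 36831.692 / 607 = 60.6782 kg/m^3

60.6782 kg/m^3


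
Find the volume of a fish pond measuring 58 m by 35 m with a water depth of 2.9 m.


Base area = L * W = 58 * 35 = 2030 m^2
Volume = area * depth = 2030 * 2.9 = 5887 m^3

5887 m^3


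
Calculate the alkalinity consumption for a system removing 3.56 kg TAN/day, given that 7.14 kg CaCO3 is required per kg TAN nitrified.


Alkalinity factor: 7.14 kg CaCO3 consumed per kg TAN nitrified
alk = 3.56 kg TAN * 7.14 = 25.4184 kg CaCO3/day

25.4184 kg CaCO3/day


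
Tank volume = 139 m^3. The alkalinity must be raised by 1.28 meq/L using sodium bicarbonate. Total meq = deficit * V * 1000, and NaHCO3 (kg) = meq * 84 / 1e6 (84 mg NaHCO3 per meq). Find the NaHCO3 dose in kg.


Tank volume in L = 139 m^3 * 1000 = 139000 L
Total meq required = 1.28 meq/L * 139000 L = 177920 meq
NaHCO3 mass = 177920 meq * 84 mg/meq / 1e6 = 14.9453 kg

14.9453 kg


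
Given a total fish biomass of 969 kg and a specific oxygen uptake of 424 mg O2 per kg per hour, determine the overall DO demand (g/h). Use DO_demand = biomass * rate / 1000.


Total O2 consumption (mg/h) = 969 kg * 424 mg/(kg*h) = 410856 mg/h
Convert to g/h: 410856 / 1000 = 410.856 g/h

410.856 g/h


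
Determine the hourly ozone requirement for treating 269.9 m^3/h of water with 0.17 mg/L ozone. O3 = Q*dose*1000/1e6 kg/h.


O3 demand (mg/h) = Q * dose * 1000 = 269.9 * 0.17 * 1000 = 45883 mg/h
Convert mg to kg: 45883 / 1e6 = 0.045883 kg/h

0.045883 kg/h


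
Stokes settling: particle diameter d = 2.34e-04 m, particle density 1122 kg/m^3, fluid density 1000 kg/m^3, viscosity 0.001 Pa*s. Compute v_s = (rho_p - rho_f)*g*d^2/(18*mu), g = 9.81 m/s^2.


Density difference: rho_p - rho_f = 1122 - 1000 = 122 kg/m^3
d^2 = (2.34e-04)^2 = 5.4756e-08 m^2
Numerator = (rho_p - rho_f) * g * d^2 = 122 * 9.81 * 5.4756e-08 = 6.5533076e-05
Denominator = 18 * mu = 18 * 0.001 = 0.018
v_s = 6.5533076e-05 / 0.018 = 0.00364073 m/s
Check: Re = rho_f * v_s * d / mu = 1000 * 0.00364073 * 2.34e-04 / 0.001 = 0.852 < 1, so Stokes' law applies.

0.00364073 m/s


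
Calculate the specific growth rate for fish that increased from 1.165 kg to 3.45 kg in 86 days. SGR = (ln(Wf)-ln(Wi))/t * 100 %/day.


ln(W_f) = ln(3.45) = 1.2383742
ln(W_i) = ln(1.165) = 0.15272109
ln(W_f) - ln(W_i) = 1.2383742 - 0.15272109 = 1.0856531
SGR = 1.0856531 / 86 * 100 = 1.26239 %/day

1.26239 %/day


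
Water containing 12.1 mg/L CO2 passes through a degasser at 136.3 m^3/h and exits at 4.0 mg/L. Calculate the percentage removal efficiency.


CO2_out / CO2_in = 4.0 / 12.1 = 0.33057851
Fraction remaining = 0.33057851
efficiency = (1 - 0.33057851) * 100 = 66.9421 %

66.9421 %


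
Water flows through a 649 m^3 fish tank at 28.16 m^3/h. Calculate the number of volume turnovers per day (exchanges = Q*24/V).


Daily flow volume = 28.16 m^3/h * 24 h = 675.84 m^3/day
Exchanges = daily flow / tank volume = 675.84 / 649 = 1.04136 exchanges/day

1.04136 exchanges/day


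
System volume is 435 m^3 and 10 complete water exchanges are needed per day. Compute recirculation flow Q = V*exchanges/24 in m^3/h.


Daily recirculation volume = 435 m^3 * 10 = 4350 m^3/day
Flow rate Q = daily volume / 24 h = 4350 / 24 = 181.25 m^3/h

181.25 m^3/h


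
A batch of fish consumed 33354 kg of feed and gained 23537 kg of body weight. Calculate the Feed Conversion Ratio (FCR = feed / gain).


FCR = feed consumed / weight gained
FCR = 33354 kg / 23537 kg = 1.41709

1.41709


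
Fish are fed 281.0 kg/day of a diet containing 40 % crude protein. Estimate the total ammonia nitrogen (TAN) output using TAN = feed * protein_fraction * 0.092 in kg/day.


Protein in feed = 281.0 * 40/100 = 112.4 kg/day
TAN = protein * 0.092 = 112.4 * 0.092 = 10.3408 kg/day

10.3408 kg/day


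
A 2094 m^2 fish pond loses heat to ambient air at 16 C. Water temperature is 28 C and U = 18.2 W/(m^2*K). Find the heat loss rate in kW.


Temperature difference dT = 28 - 16 = 12 K
Heat loss (W) = U * A * dT = 18.2 * 2094 * 12 = 457329.6 W
Convert to kW: 457329.6 / 1000 = 457.3296 kW

457.3296 kW


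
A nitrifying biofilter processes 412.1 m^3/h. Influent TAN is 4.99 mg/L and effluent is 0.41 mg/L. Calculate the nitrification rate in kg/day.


Concentration drop: TAN_in - TAN_out = 4.99 - 0.41 = 4.58 mg/L
Hourly TAN removed = Q * dTAN = 412.1 m^3/h * 4.58 mg/L = 1887.418 g/h  (m^3/h * mg/L = g/h)
Daily TAN removed = 1887.418 * 24 = 45298.032 g/day
Convert to kg/day: 45298.032 / 1000 = 45.298032 kg/day

45.298032 kg/day


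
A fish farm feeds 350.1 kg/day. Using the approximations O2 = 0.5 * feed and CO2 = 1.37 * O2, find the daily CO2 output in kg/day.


O2 = 350.1 * 0.5 = 175.05
CO2 = 175.05 * 1.37 = 239.8185

239.8185 kg/day


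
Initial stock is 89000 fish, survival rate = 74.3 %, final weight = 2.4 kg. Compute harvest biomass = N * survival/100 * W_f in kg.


Survivors = 89000 * 74.3/100 = 66127 fish
Harvest biomass = survivors * W_f = 66127 * 2.4 = 158704.8 kg

158704.8 kg


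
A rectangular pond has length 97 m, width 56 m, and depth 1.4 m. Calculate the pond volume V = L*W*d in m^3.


Base area = L * W = 97 * 56 = 5432 m^2
Volume = area * depth = 5432 * 1.4 = 7604.8 m^3

7604.8 m^3


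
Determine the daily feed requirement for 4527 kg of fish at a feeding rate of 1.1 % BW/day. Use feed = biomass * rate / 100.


Feeding rate fraction = 1.1% / 100 = 0.011
Daily feed = 4527 kg * 0.011 = 49.797 kg/day

49.797 kg/day


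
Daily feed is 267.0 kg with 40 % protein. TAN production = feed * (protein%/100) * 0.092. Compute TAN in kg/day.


Protein in feed = 267.0 * 40/100 = 106.8 kg/day
TAN = protein * 0.092 = 106.8 * 0.092 = 9.8256 kg/day

9.8256 kg/day


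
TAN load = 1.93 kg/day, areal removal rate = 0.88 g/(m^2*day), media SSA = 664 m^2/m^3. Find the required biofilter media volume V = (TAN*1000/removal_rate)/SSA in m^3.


A = 1.93*1000 / 0.88 = 2193.1818 m^2
V = 2193.1818 / 664 = 3.30298

3.30298 m^3


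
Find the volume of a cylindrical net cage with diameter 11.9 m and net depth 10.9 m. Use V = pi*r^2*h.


r = d/2 = 11.9/2 = 5.95 m
Base area = pi*r^2 = pi*5.95^2 = 111.22023 m^2
Volume = 111.22023 * 10.9 = 1212.3 m^3

1212.3 m^3


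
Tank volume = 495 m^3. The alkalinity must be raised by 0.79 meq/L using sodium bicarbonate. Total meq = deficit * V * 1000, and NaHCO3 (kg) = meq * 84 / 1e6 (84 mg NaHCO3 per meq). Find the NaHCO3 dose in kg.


Tank volume in L = 495 m^3 * 1000 = 495000 L
Total meq required = 0.79 meq/L * 495000 L = 391050 meq
NaHCO3 mass = 391050 meq * 84 mg/meq / 1e6 = 32.8482 kg

32.8482 kg


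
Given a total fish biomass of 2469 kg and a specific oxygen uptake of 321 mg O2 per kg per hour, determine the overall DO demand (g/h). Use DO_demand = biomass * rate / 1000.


Total O2 consumption (mg/h) = 2469 kg * 321 mg/(kg*h) = 792549 mg/h
Convert to g/h: 792549 / 1000 = 792.549 g/h

792.549 g/h


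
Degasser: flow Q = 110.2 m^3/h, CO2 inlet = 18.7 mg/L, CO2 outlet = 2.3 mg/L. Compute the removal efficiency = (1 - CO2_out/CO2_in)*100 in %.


CO2_out / CO2_in = 2.3 / 18.7 = 0.12299465
Fraction remaining = 0.12299465
efficiency = (1 - 0.12299465) * 100 = 87.7005 %

87.7005 %


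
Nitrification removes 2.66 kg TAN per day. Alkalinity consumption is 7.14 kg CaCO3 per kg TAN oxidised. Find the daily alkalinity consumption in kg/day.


Alkalinity factor: 7.14 kg CaCO3 consumed per kg TAN nitrified
alk = 2.66 kg TAN * 7.14 = 18.9924 kg CaCO3/day

18.9924 kg CaCO3/day


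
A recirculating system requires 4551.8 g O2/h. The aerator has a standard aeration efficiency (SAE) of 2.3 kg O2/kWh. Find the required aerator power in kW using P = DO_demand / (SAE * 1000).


SAE in g O2/kWh = 2.3 * 1000 = 2300 g/kWh
P = DO_demand / SAE_g = 4551.8 / 2300 = 1.97904 kW

1.97904 kW


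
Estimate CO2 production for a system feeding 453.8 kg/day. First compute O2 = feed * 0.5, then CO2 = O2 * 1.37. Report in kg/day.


O2 = 453.8 * 0.5 = 226.9
CO2 = 226.9 * 1.37 = 310.853

310.853 kg/day


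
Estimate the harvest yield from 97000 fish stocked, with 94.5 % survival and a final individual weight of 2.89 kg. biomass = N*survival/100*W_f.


Survivors = 97000 * 94.5/100 = 91665 fish
Harvest biomass = survivors * W_f = 91665 * 2.89 = 264911.85 kg

264911.85 kg


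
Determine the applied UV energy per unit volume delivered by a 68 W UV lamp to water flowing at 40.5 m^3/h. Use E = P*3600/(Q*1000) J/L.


Energy delivered per hour = 68 W * 3600 s = 244800 J/h
Volume treated per hour = 40.5 m^3/h * 1000 = 40500 L/h
dose = 244800 / 40500 = 6.04444 J/L

6.04444 J/L


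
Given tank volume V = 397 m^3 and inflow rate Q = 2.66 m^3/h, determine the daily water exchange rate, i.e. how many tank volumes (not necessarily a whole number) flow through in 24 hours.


Daily flow volume = 2.66 m^3/h * 24 h = 63.84 m^3/day
Exchanges = daily flow / tank volume = 63.84 / 397 = 0.160806 exchanges/day

0.160806 exchanges/day


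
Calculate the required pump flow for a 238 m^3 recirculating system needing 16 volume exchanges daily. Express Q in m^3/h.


Daily recirculation volume = 238 m^3 * 16 = 3808 m^3/day
Flow rate Q = daily volume / 24 h = 3808 / 24 = 158.667 m^3/h

158.667 m^3/h


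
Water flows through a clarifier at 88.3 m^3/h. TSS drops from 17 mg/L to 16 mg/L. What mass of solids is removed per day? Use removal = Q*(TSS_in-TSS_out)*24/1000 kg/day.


Concentration drop: TSS_in - TSS_out = 17 - 16 = 1 mg/L
Hourly solids removed = Q * dTSS = 88.3 m^3/h * 1 mg/L = 88.3 g/h  (m^3/h * mg/L = g/h)
Daily solids removed = 88.3 * 24 = 2119.2 g/day
Convert g to kg: 2119.2 / 1000 = 2.1192 kg/day

2.1192 kg/day


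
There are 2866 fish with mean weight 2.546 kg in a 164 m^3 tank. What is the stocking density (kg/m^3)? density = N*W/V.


Total biomass = 2866 fish * 2.546 kg = 7296.836 kg
Density = total biomass / volume = 7296.836 / 164 = 44.4929 kg/m^3

44.4929 kg/m^3


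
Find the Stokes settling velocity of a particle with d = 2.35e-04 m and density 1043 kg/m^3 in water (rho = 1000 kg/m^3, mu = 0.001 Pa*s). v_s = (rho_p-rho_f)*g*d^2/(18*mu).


Density difference: rho_p - rho_f = 1043 - 1000 = 43 kg/m^3
d^2 = (2.35e-04)^2 = 5.5225e-08 m^2
Numerator = (rho_p - rho_f) * g * d^2 = 43 * 9.81 * 5.5225e-08 = 2.3295562e-05
Denominator = 18 * mu = 18 * 0.001 = 0.018
v_s = 2.3295562e-05 / 0.018 = 0.0012942 m/s
Check: Re = rho_f * v_s * d / mu = 1000 * 0.0012942 * 2.35e-04 / 0.001 = 0.304 < 1, so Stokes' law applies.

0.0012942 m/s


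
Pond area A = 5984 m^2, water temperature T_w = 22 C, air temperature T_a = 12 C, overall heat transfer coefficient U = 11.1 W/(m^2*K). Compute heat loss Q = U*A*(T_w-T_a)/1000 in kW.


Temperature difference dT = 22 - 12 = 10 K
Heat loss (W) = U * A * dT = 11.1 * 5984 * 10 = 664224 W
Convert to kW: 664224 / 1000 = 664.224 kW

664.224 kW


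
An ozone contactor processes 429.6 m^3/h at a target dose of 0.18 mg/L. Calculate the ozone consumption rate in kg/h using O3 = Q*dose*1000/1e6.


O3 demand (mg/h) = Q * dose * 1000 = 429.6 * 0.18 * 1000 = 77328 mg/h
Convert mg to kg: 77328 / 1e6 = 0.077328 kg/h

0.077328 kg/h


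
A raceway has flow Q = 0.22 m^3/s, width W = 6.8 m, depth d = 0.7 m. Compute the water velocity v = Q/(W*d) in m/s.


Cross-sectional area = W * d = 6.8 * 0.7 = 4.76 m^2
Velocity = Q / A = 0.22 / 4.76 = 0.0462185 m/s

0.0462185 m/s


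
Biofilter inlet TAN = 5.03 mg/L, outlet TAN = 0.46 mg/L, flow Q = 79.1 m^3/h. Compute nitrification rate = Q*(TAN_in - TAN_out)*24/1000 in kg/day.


Concentration drop: TAN_in - TAN_out = 5.03 - 0.46 = 4.57 mg/L
Hourly TAN removed = Q * dTAN = 79.1 m^3/h * 4.57 mg/L = 361.487 g/h  (m^3/h * mg/L = g/h)
Daily TAN removed = 361.487 * 24 = 8675.688 g/day
Convert to kg/day: 8675.688 / 1000 = 8.675688 kg/day

8.675688 kg/day


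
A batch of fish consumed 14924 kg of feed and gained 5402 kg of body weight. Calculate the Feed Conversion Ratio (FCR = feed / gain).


FCR = feed consumed / weight gained
FCR = 14924 kg / 5402 kg = 2.76268

2.76268


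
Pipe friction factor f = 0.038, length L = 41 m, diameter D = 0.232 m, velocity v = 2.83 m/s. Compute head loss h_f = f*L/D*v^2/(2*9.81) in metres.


v^2 = 2.83^2 = 8.0089 m^2/s^2
L/D = 41/0.232 = 176.72414
h_f = f*(L/D)*v^2/(2g) = 0.038 * 176.72414 * 8.0089 / 19.62 = 2.74128 m

2.74128 m


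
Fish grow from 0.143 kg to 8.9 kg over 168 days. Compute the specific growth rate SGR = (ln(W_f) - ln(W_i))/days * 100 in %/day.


ln(W_f) = ln(8.9) = 2.1860513
ln(W_i) = ln(0.143) = -1.9449106
ln(W_f) - ln(W_i) = 2.1860513 - -1.9449106 = 4.1309619
SGR = 4.1309619 / 168 * 100 = 2.45891 %/day

2.45891 %/day


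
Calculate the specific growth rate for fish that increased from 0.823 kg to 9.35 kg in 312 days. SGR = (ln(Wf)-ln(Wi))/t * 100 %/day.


ln(W_f) = ln(9.35) = 2.2353763
ln(W_i) = ln(0.823) = -0.19479908
ln(W_f) - ln(W_i) = 2.2353763 - -0.19479908 = 2.4301754
SGR = 2.4301754 / 312 * 100 = 0.778902 %/day

0.778902 %/day


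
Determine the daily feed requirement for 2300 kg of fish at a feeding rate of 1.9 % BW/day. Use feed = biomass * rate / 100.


Feeding rate fraction = 1.9% / 100 = 0.019
Daily feed = 2300 kg * 0.019 = 43.7 kg/day

43.7 kg/day


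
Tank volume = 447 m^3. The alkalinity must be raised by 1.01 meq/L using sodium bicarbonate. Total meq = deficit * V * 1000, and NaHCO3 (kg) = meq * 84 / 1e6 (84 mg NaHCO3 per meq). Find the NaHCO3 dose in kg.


Tank volume in L = 447 m^3 * 1000 = 447000 L
Total meq required = 1.01 meq/L * 447000 L = 451470 meq
NaHCO3 mass = 451470 meq * 84 mg/meq / 1e6 = 37.9235 kg

37.9235 kg


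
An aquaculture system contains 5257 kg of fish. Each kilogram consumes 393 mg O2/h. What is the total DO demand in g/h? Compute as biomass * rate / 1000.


Total O2 consumption (mg/h) = 5257 kg * 393 mg/(kg*h) = 2066001 mg/h
Convert to g/h: 2066001 / 1000 = 2066.001 g/h

2066.001 g/h


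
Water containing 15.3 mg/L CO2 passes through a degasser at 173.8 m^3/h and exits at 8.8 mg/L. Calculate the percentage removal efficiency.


CO2_out / CO2_in = 8.8 / 15.3 = 0.5751634
Fraction remaining = 0.5751634
efficiency = (1 - 0.5751634) * 100 = 42.4837 %

42.4837 %


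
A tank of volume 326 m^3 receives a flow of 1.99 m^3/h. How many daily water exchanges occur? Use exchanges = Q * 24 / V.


Daily flow volume = 1.99 m^3/h * 24 h = 47.76 m^3/day
Exchanges = daily flow / tank volume = 47.76 / 326 = 0.146503 exchanges/day

0.146503 exchanges/day


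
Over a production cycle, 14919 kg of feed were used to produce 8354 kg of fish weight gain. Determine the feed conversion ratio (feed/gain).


FCR = feed consumed / weight gained
FCR = 14919 kg / 8354 kg = 1.78585

1.78585


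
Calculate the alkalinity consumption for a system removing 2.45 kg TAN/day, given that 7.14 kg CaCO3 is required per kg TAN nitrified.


Alkalinity factor: 7.14 kg CaCO3 consumed per kg TAN nitrified
alk = 2.45 kg TAN * 7.14 = 17.493 kg CaCO3/day

17.493 kg CaCO3/day


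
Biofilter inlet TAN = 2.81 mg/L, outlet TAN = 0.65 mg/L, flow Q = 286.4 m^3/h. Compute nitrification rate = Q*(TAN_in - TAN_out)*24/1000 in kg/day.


Concentration drop: TAN_in - TAN_out = 2.81 - 0.65 = 2.16 mg/L
Hourly TAN removed = Q * dTAN = 286.4 m^3/h * 2.16 mg/L = 618.624 g/h  (m^3/h * mg/L = g/h)
Daily TAN removed = 618.624 * 24 = 14846.976 g/day
Convert to kg/day: 14846.976 / 1000 = 14.846976 kg/day

14.846976 kg/day


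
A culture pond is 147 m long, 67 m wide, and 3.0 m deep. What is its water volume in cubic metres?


Base area = L * W = 147 * 67 = 9849 m^2
Volume = area * depth = 9849 * 3.0 = 29547 m^3

29547 m^3


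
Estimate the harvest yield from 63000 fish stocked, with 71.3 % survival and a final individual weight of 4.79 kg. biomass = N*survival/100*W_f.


Survivors = 63000 * 71.3/100 = 44919 fish
Harvest biomass = survivors * W_f = 44919 * 4.79 = 215162.01 kg

215162.01 kg


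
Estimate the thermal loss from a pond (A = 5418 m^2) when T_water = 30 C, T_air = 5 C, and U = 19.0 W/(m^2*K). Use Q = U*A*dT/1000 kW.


Temperature difference dT = 30 - 5 = 25 K
Heat loss (W) = U * A * dT = 19.0 * 5418 * 25 = 2573550 W
Convert to kW: 2573550 / 1000 = 2573.55 kW

2573.55 kW


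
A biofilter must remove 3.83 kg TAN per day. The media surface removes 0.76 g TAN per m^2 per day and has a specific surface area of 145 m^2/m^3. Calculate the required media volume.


A = 3.83*1000 / 0.76 = 5039.4737 m^2
V = 5039.4737 / 145 = 34.755

34.755 m^3


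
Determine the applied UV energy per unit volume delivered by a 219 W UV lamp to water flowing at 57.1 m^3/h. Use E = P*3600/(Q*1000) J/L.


Energy delivered per hour = 219 W * 3600 s = 788400 J/h
Volume treated per hour = 57.1 m^3/h * 1000 = 57100 L/h
dose = 788400 / 57100 = 13.8074 J/L

13.8074 J/L


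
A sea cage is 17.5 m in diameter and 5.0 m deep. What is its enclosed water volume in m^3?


r = d/2 = 17.5/2 = 8.75 m
Base area = pi*r^2 = pi*8.75^2 = 240.52819 m^2
Volume = 240.52819 * 5.0 = 1202.64 m^3

1202.64 m^3


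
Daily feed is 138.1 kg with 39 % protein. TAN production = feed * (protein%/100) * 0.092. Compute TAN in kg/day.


Protein in feed = 138.1 * 39/100 = 53.859 kg/day
TAN = protein * 0.092 = 53.859 * 0.092 = 4.955028 kg/day

4.955028 kg/day


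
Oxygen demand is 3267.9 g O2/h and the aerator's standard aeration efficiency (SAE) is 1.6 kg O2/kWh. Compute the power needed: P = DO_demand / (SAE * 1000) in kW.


SAE in g O2/kWh = 1.6 * 1000 = 1600 g/kWh
P = DO_demand / SAE_g = 3267.9 / 1600 = 2.04244 kW

2.04244 kW


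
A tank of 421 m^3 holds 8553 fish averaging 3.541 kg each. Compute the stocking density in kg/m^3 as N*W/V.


Total biomass = 8553 fish * 3.541 kg = 30286.173 kg
Density = total biomass / volume = 30286.173 / 421 = 71.9387 kg/m^3

71.9387 kg/m^3


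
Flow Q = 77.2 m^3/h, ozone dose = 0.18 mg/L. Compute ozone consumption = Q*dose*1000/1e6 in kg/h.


O3 demand (mg/h) = Q * dose * 1000 = 77.2 * 0.18 * 1000 = 13896 mg/h
Convert mg to kg: 13896 / 1e6 = 0.013896 kg/h

0.013896 kg/h


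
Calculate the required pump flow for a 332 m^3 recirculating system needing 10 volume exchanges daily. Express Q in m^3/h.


Daily recirculation volume = 332 m^3 * 10 = 3320 m^3/day
Flow rate Q = daily volume / 24 h = 3320 / 24 = 138.333 m^3/h

138.333 m^3/h


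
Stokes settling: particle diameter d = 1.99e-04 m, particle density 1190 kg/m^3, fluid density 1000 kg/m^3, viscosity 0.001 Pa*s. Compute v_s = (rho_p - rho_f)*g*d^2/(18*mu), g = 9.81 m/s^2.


Density difference: rho_p - rho_f = 1190 - 1000 = 190 kg/m^3
d^2 = (1.99e-04)^2 = 3.9601e-08 m^2
Numerator = (rho_p - rho_f) * g * d^2 = 190 * 9.81 * 3.9601e-08 = 7.3812304e-05
Denominator = 18 * mu = 18 * 0.001 = 0.018
v_s = 7.3812304e-05 / 0.018 = 0.00410068 m/s
Check: Re = rho_f * v_s * d / mu = 1000 * 0.00410068 * 1.99e-04 / 0.001 = 0.816 < 1, so Stokes' law applies.

0.00410068 m/s


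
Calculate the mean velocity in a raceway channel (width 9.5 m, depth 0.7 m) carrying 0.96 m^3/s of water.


Cross-sectional area = W * d = 9.5 * 0.7 = 6.65 m^2
Velocity = Q / A = 0.96 / 6.65 = 0.144361 m/s

0.144361 m/s


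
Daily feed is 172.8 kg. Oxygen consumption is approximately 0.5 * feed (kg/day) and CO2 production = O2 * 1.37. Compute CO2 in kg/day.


O2 = 172.8 * 0.5 = 86.4
CO2 = 86.4 * 1.37 = 118.368

118.368 kg/day


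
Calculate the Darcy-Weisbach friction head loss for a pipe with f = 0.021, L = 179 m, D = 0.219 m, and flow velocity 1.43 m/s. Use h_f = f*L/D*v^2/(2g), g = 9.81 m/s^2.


v^2 = 1.43^2 = 2.0449 m^2/s^2
L/D = 179/0.219 = 817.3516
h_f = f*(L/D)*v^2/(2g) = 0.021 * 817.3516 * 2.0449 / 19.62 = 1.78896 m

1.78896 m


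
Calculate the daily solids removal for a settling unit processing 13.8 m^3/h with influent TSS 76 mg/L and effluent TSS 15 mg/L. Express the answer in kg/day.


Concentration drop: TSS_in - TSS_out = 76 - 15 = 61 mg/L
Hourly solids removed = Q * dTSS = 13.8 m^3/h * 61 mg/L = 841.8 g/h  (m^3/h * mg/L = g/h)
Daily solids removed = 841.8 * 24 = 20203.2 g/day
Convert g to kg: 20203.2 / 1000 = 20.2032 kg/day

20.2032 kg/day


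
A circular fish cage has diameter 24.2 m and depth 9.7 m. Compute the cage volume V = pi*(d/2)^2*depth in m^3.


r = d/2 = 24.2/2 = 12.1 m
Base area = pi*r^2 = pi*12.1^2 = 459.96058 m^2
Volume = 459.96058 * 9.7 = 4461.62 m^3

4461.62 m^3


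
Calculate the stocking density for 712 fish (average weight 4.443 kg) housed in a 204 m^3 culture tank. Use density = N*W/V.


Total biomass = 712 fish * 4.443 kg = 3163.416 kg
Density = total biomass / volume = 3163.416 / 204 = 15.5069 kg/m^3

15.5069 kg/m^3


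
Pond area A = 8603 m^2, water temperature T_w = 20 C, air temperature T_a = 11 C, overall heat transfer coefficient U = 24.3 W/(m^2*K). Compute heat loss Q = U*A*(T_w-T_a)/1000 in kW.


Temperature difference dT = 20 - 11 = 9 K
Heat loss (W) = U * A * dT = 24.3 * 8603 * 9 = 1881476.1 W
Convert to kW: 1881476.1 / 1000 = 1881.4761 kW

1881.4761 kW


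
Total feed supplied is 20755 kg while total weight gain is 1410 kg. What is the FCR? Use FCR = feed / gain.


FCR = feed consumed / weight gained
FCR = 20755 kg / 1410 kg = 14.7199

14.7199


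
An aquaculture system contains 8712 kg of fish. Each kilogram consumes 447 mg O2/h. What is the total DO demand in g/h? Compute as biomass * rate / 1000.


Total O2 consumption (mg/h) = 8712 kg * 447 mg/(kg*h) = 3894264 mg/h
Convert to g/h: 3894264 / 1000 = 3894.264 g/h

3894.264 g/h


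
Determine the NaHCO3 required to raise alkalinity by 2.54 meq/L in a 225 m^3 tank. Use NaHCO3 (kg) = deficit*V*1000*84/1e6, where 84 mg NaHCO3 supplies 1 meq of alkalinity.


Tank volume in L = 225 m^3 * 1000 = 225000 L
Total meq required = 2.54 meq/L * 225000 L = 571500 meq
NaHCO3 mass = 571500 meq * 84 mg/meq / 1e6 = 48.006 kg

48.006 kg


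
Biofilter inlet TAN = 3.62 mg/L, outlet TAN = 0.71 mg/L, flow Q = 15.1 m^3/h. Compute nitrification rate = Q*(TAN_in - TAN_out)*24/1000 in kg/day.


Concentration drop: TAN_in - TAN_out = 3.62 - 0.71 = 2.91 mg/L
Hourly TAN removed = Q * dTAN = 15.1 m^3/h * 2.91 mg/L = 43.941 g/h  (m^3/h * mg/L = g/h)
Daily TAN removed = 43.941 * 24 = 1054.584 g/day
Convert to kg/day: 1054.584 / 1000 = 1.054584 kg/day

1.054584 kg/day
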